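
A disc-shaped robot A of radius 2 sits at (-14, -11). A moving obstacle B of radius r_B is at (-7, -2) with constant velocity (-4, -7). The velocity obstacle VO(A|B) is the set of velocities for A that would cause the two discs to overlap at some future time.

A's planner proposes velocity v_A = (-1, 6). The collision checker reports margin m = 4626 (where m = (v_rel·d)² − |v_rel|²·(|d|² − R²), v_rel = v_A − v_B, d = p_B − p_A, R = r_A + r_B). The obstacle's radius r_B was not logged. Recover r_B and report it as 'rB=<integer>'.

m = 4626
d = (7, 9);  v_rel = (3, 13),  |v_rel|² = 178
v_rel×d = (3)·(9) − (13)·(7) = -64
since m = R²·178 − (-64)²:  R² = (4096 + 4626) / 178 = 49
R = √49 = 7  ⇒  r_B = 7 − 2 = 5

rB=5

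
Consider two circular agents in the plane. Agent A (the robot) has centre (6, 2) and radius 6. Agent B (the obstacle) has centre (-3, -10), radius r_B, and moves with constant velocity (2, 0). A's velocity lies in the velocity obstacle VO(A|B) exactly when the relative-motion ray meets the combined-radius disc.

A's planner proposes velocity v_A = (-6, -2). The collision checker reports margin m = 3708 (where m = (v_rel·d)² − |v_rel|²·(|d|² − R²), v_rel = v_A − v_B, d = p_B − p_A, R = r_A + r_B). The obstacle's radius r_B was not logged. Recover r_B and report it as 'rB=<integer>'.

m = 3708
d = (-9, -12);  v_rel = (-8, -2),  |v_rel|² = 68
v_rel×d = (-8)·(-12) − (-2)·(-9) = 78
since m = R²·68 − 78²:  R² = (6084 + 3708) / 68 = 144
R = √144 = 12  ⇒  r_B = 12 − 6 = 6

rB=6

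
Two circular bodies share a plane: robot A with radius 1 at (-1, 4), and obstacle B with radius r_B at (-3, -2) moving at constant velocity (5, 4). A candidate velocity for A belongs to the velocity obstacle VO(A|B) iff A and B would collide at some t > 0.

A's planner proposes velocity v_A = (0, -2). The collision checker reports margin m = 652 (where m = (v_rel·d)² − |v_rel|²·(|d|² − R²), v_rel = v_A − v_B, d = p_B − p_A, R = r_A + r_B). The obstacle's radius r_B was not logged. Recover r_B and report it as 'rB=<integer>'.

m = 652
d = (-2, -6);  v_rel = (-5, -6),  |v_rel|² = 61
v_rel×d = (-5)·(-6) − (-6)·(-2) = 18
since m = R²·61 − 18²:  R² = (324 + 652) / 61 = 16
R = √16 = 4  ⇒  r_B = 4 − 1 = 3

rB=3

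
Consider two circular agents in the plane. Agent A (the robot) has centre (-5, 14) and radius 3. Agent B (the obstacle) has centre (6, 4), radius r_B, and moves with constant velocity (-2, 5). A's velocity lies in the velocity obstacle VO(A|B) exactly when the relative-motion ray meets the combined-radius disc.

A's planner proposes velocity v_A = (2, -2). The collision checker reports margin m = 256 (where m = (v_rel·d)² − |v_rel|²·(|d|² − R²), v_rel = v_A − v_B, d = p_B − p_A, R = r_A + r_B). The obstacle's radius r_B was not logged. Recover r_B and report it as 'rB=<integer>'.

m = 256
d = (11, -10);  v_rel = (4, -7),  |v_rel|² = 65
v_rel×d = (4)·(-10) − (-7)·(11) = 37
since m = R²·65 − 37²:  R² = (1369 + 256) / 65 = 25
R = √25 = 5  ⇒  r_B = 5 − 3 = 2

rB=2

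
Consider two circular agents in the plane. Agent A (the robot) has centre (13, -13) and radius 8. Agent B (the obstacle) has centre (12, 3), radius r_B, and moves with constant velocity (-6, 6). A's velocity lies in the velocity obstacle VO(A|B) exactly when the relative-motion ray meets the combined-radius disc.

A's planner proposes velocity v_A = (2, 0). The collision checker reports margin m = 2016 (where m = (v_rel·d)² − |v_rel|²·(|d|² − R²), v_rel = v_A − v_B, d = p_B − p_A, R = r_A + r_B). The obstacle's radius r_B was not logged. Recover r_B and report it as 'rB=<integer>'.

m = 2016
d = (-1, 16);  v_rel = (8, -6),  |v_rel|² = 100
v_rel×d = (8)·(16) − (-6)·(-1) = 122
since m = R²·100 − 122²:  R² = (14884 + 2016) / 100 = 169
R = √169 = 13  ⇒  r_B = 13 − 8 = 5

rB=5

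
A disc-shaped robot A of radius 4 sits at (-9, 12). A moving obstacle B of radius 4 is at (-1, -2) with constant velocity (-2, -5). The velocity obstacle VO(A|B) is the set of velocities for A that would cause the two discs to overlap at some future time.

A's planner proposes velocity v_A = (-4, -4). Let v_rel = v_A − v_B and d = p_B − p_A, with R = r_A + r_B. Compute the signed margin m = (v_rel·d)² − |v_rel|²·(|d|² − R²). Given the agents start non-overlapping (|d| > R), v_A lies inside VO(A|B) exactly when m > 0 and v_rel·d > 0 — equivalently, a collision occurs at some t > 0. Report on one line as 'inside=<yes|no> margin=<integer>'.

d = (8, -14),  |d|² = 260;  R = 4+4 = 8,  c = 260−8² = 196
v_rel = (-2, 1),  |v_rel|² = 5;  v_rel·d = (-2)·(8) + (1)·(-14) = -30
5·t² + 60·t + 196 = 0  ⇒  m = (-30)² − 5·196 = -80
m = -80 < 0,  v_rel·d = -30 < 0  ⇒  outside

inside=no margin=-80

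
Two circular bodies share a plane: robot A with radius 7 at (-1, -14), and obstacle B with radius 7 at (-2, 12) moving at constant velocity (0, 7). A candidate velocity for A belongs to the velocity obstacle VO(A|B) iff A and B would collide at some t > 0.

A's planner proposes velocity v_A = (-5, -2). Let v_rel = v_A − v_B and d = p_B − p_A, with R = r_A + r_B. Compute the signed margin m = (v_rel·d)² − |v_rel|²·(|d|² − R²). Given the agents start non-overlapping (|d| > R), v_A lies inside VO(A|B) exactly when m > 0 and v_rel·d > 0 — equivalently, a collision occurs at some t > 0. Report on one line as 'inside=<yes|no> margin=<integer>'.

d = (-1, 26),  |d|² = 677;  R = 7+7 = 14,  c = 677−14² = 481
v_rel = (-5, -9),  |v_rel|² = 106;  v_rel·d = (-5)·(-1) + (-9)·(26) = -229
106·t² + 458·t + 481 = 0  ⇒  m = (-229)² − 106·481 = 1455
m = 1455 > 0,  v_rel·d = -229 < 0  ⇒  outside

inside=no margin=1455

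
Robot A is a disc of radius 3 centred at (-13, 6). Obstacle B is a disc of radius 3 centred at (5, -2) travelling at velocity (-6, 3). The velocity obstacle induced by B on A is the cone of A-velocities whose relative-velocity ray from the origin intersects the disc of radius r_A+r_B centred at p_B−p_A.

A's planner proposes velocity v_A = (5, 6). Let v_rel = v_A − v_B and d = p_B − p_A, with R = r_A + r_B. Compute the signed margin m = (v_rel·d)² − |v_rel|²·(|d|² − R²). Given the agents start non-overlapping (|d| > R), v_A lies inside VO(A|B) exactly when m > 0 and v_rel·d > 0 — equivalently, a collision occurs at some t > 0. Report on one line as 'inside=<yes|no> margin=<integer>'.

d = (18, -8),  |d|² = 388;  R = 3+3 = 6,  c = 388−6² = 352
v_rel = (11, 3),  |v_rel|² = 130;  v_rel·d = (11)·(18) + (3)·(-8) = 174
130·t² − 348·t + 352 = 0  ⇒  m = 174² − 130·352 = -15484
m = -15484 < 0,  v_rel·d = 174 > 0  ⇒  outside

inside=no margin=-15484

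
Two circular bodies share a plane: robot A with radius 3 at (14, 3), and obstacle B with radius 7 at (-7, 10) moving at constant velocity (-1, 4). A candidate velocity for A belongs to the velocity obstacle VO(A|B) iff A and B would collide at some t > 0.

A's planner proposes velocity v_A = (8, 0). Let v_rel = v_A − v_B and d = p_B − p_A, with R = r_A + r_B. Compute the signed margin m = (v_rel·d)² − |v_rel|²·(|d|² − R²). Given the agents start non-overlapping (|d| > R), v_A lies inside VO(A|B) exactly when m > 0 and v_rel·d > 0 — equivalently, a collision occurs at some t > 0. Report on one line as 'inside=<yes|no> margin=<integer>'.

d = (-21, 7),  |d|² = 490;  R = 3+7 = 10,  c = 490−10² = 390
v_rel = (9, -4),  |v_rel|² = 97;  v_rel·d = (9)·(-21) + (-4)·(7) = -217
97·t² + 434·t + 390 = 0  ⇒  m = (-217)² − 97·390 = 9259
m = 9259 > 0,  v_rel·d = -217 < 0  ⇒  outside

inside=no margin=9259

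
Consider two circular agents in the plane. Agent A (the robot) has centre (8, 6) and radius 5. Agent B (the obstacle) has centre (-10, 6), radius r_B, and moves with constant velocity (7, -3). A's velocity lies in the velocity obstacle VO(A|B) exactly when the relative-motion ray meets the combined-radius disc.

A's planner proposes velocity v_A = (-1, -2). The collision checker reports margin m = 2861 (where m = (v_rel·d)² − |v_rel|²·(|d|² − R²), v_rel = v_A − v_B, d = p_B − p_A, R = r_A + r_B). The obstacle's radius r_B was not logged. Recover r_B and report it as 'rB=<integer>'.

m = 2861
d = (-18, 0);  v_rel = (-8, 1),  |v_rel|² = 65
v_rel×d = (-8)·(0) − (1)·(-18) = 18
since m = R²·65 − 18²:  R² = (324 + 2861) / 65 = 49
R = √49 = 7  ⇒  r_B = 7 − 5 = 2

rB=2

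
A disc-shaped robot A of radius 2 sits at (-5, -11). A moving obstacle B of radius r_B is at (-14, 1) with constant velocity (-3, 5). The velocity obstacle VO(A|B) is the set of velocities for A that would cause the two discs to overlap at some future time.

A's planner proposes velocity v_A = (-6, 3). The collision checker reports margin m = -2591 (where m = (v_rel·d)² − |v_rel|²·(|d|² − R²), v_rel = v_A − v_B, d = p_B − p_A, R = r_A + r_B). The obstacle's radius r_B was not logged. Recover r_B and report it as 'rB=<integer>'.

m = -2591
d = (-9, 12);  v_rel = (-3, -2),  |v_rel|² = 13
v_rel×d = (-3)·(12) − (-2)·(-9) = -54
since m = R²·13 − (-54)²:  R² = (2916 + -2591) / 13 = 25
R = √25 = 5  ⇒  r_B = 5 − 2 = 3

rB=3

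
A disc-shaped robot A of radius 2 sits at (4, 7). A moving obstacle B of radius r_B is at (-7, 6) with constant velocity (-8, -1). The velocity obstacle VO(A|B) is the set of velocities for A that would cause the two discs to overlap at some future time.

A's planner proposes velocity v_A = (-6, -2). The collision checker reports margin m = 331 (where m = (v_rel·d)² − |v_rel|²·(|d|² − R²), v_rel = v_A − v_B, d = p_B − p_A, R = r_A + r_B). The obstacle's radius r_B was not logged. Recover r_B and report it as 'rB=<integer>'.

m = 331
d = (-11, -1);  v_rel = (2, -1),  |v_rel|² = 5
v_rel×d = (2)·(-1) − (-1)·(-11) = -13
since m = R²·5 − (-13)²:  R² = (169 + 331) / 5 = 100
R = √100 = 10  ⇒  r_B = 10 − 2 = 8

rB=8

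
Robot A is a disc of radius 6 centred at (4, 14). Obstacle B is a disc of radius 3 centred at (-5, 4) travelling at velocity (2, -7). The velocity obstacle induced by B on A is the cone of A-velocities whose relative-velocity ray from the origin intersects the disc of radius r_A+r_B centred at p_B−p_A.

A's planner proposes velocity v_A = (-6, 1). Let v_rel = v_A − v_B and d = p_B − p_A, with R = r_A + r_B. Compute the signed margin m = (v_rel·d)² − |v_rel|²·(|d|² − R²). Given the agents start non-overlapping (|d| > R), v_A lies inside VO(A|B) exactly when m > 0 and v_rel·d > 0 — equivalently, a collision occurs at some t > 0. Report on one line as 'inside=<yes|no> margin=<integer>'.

d = (-9, -10),  |d|² = 181;  R = 6+3 = 9,  c = 181−9² = 100
v_rel = (-8, 8),  |v_rel|² = 128;  v_rel·d = (-8)·(-9) + (8)·(-10) = -8
128·t² + 16·t + 100 = 0  ⇒  m = (-8)² − 128·100 = -12736
m = -12736 < 0,  v_rel·d = -8 < 0  ⇒  outside

inside=no margin=-12736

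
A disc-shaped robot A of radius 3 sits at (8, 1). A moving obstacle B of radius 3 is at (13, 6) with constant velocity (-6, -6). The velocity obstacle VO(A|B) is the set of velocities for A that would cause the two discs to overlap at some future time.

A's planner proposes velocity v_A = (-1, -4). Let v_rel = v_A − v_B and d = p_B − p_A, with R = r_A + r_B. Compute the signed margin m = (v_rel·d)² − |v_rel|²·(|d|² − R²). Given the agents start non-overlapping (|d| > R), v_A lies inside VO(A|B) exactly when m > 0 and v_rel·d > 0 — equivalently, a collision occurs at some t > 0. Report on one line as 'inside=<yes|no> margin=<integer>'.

d = (5, 5),  |d|² = 50;  R = 3+3 = 6,  c = 50−6² = 14
v_rel = (5, 2),  |v_rel|² = 29;  v_rel·d = (5)·(5) + (2)·(5) = 35
29·t² − 70·t + 14 = 0  ⇒  m = 35² − 29·14 = 819
m = 819 > 0,  v_rel·d = 35 > 0  ⇒  inside

inside=yes margin=819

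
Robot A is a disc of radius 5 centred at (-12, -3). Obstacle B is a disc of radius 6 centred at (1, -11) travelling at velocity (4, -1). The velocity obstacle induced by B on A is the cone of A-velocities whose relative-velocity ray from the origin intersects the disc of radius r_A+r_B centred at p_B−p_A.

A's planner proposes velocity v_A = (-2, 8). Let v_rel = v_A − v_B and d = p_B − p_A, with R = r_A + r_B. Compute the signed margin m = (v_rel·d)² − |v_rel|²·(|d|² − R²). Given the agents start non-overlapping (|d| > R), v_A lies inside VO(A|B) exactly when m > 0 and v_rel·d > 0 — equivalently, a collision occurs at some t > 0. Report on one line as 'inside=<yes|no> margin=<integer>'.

d = (13, -8),  |d|² = 233;  R = 5+6 = 11,  c = 233−11² = 112
v_rel = (-6, 9),  |v_rel|² = 117;  v_rel·d = (-6)·(13) + (9)·(-8) = -150
117·t² + 300·t + 112 = 0  ⇒  m = (-150)² − 117·112 = 9396
m = 9396 > 0,  v_rel·d = -150 < 0  ⇒  outside

inside=no margin=9396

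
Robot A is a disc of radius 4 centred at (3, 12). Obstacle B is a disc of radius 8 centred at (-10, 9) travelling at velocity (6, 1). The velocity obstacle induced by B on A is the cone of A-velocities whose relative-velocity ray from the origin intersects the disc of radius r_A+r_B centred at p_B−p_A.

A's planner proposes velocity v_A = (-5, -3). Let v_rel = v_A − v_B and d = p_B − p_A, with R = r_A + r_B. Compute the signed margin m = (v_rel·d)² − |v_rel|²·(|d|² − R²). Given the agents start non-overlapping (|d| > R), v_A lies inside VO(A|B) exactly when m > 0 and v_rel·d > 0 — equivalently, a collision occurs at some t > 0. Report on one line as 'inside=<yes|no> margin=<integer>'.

d = (-13, -3),  |d|² = 178;  R = 4+8 = 12,  c = 178−12² = 34
v_rel = (-11, -4),  |v_rel|² = 137;  v_rel·d = (-11)·(-13) + (-4)·(-3) = 155
137·t² − 310·t + 34 = 0  ⇒  m = 155² − 137·34 = 19367
m = 19367 > 0,  v_rel·d = 155 > 0  ⇒  inside

inside=yes margin=19367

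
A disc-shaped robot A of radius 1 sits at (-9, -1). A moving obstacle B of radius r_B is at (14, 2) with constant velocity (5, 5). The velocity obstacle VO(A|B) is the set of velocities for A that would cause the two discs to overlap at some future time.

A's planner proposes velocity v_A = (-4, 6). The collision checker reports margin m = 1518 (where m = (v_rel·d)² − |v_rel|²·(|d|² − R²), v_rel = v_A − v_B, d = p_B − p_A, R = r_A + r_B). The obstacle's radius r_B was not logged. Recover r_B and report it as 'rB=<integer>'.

m = 1518
d = (23, 3);  v_rel = (-9, 1),  |v_rel|² = 82
v_rel×d = (-9)·(3) − (1)·(23) = -50
since m = R²·82 − (-50)²:  R² = (2500 + 1518) / 82 = 49
R = √49 = 7  ⇒  r_B = 7 − 1 = 6

rB=6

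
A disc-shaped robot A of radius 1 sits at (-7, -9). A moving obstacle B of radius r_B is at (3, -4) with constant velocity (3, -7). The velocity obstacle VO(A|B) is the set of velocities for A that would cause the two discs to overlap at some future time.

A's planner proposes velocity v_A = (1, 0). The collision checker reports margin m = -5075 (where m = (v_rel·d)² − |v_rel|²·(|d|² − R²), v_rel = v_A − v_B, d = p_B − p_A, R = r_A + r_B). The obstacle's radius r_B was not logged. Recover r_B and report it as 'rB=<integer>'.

m = -5075
d = (10, 5);  v_rel = (-2, 7),  |v_rel|² = 53
v_rel×d = (-2)·(5) − (7)·(10) = -80
since m = R²·53 − (-80)²:  R² = (6400 + -5075) / 53 = 25
R = √25 = 5  ⇒  r_B = 5 − 1 = 4

rB=4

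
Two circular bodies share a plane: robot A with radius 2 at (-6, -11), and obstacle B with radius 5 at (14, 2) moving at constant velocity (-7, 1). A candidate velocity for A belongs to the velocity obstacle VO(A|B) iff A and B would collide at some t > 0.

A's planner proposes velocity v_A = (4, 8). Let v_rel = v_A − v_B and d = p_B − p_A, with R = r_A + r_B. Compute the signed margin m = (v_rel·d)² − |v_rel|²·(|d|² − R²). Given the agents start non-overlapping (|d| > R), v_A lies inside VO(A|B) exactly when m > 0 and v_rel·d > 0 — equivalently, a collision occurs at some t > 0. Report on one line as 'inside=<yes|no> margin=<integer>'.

d = (20, 13),  |d|² = 569;  R = 2+5 = 7,  c = 569−7² = 520
v_rel = (11, 7),  |v_rel|² = 170;  v_rel·d = (11)·(20) + (7)·(13) = 311
170·t² − 622·t + 520 = 0  ⇒  m = 311² − 170·520 = 8321
m = 8321 > 0,  v_rel·d = 311 > 0  ⇒  inside

inside=yes margin=8321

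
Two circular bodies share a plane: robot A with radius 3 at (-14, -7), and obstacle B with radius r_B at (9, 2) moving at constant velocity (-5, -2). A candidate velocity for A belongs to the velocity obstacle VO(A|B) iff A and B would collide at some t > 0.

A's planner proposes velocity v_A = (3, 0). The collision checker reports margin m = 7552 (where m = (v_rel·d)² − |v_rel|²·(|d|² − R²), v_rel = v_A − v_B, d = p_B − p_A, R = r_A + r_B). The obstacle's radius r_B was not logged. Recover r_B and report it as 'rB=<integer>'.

m = 7552
d = (23, 9);  v_rel = (8, 2),  |v_rel|² = 68
v_rel×d = (8)·(9) − (2)·(23) = 26
since m = R²·68 − 26²:  R² = (676 + 7552) / 68 = 121
R = √121 = 11  ⇒  r_B = 11 − 3 = 8

rB=8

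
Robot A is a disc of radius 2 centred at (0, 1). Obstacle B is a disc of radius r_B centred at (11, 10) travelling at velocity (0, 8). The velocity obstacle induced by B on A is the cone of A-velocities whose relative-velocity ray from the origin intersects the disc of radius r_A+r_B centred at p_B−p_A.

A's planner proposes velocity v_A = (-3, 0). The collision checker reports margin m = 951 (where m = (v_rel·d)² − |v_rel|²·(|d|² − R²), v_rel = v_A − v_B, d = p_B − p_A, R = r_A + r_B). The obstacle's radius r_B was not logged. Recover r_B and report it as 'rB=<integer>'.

m = 951
d = (11, 9);  v_rel = (-3, -8),  |v_rel|² = 73
v_rel×d = (-3)·(9) − (-8)·(11) = 61
since m = R²·73 − 61²:  R² = (3721 + 951) / 73 = 64
R = √64 = 8  ⇒  r_B = 8 − 2 = 6

rB=6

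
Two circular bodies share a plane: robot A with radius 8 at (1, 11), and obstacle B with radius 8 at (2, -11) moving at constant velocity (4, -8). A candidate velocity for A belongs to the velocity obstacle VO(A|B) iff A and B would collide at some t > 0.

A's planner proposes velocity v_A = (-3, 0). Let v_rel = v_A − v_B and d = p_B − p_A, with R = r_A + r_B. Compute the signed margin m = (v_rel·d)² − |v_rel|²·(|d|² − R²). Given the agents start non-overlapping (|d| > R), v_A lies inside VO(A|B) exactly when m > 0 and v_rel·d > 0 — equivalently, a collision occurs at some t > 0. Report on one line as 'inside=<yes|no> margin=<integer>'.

d = (1, -22),  |d|² = 485;  R = 8+8 = 16,  c = 485−16² = 229
v_rel = (-7, 8),  |v_rel|² = 113;  v_rel·d = (-7)·(1) + (8)·(-22) = -183
113·t² + 366·t + 229 = 0  ⇒  m = (-183)² − 113·229 = 7612
m = 7612 > 0,  v_rel·d = -183 < 0  ⇒  outside

inside=no margin=7612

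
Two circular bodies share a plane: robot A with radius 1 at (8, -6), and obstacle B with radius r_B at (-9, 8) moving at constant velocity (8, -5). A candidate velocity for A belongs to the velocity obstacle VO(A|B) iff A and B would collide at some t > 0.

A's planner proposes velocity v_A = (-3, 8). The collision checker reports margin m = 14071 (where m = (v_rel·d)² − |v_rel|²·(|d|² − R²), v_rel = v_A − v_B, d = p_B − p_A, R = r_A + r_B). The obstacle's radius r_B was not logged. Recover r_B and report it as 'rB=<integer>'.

m = 14071
d = (-17, 14);  v_rel = (-11, 13),  |v_rel|² = 290
v_rel×d = (-11)·(14) − (13)·(-17) = 67
since m = R²·290 − 67²:  R² = (4489 + 14071) / 290 = 64
R = √64 = 8  ⇒  r_B = 8 − 1 = 7

rB=7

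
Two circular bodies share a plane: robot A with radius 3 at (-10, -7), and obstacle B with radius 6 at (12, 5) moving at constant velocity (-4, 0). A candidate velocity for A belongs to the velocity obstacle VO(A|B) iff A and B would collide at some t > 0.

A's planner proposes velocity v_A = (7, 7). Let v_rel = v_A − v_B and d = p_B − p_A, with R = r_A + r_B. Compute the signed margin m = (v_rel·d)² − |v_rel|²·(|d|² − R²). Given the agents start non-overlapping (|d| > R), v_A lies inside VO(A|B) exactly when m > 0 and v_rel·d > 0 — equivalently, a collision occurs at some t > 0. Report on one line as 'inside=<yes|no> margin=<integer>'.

d = (22, 12),  |d|² = 628;  R = 3+6 = 9,  c = 628−9² = 547
v_rel = (11, 7),  |v_rel|² = 170;  v_rel·d = (11)·(22) + (7)·(12) = 326
170·t² − 652·t + 547 = 0  ⇒  m = 326² − 170·547 = 13286
m = 13286 > 0,  v_rel·d = 326 > 0  ⇒  inside

inside=yes margin=13286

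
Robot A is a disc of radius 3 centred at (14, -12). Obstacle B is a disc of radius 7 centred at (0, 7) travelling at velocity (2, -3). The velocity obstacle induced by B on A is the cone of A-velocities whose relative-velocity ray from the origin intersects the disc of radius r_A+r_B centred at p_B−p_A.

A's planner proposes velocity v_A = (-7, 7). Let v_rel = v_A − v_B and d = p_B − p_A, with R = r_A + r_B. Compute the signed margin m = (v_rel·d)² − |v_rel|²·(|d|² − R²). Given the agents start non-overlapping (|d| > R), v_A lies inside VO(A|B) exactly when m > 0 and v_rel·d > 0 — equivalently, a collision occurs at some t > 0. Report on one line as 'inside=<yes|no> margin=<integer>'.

d = (-14, 19),  |d|² = 557;  R = 3+7 = 10,  c = 557−10² = 457
v_rel = (-9, 10),  |v_rel|² = 181;  v_rel·d = (-9)·(-14) + (10)·(19) = 316
181·t² − 632·t + 457 = 0  ⇒  m = 316² − 181·457 = 17139
m = 17139 > 0,  v_rel·d = 316 > 0  ⇒  inside

inside=yes margin=17139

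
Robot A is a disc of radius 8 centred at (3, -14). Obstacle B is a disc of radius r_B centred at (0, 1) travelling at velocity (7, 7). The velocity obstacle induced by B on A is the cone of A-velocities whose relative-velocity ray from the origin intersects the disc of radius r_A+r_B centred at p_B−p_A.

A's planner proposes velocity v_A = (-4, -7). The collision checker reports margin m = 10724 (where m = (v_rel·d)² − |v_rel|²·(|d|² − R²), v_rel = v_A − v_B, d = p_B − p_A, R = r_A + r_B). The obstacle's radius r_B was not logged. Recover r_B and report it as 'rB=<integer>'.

m = 10724
d = (-3, 15);  v_rel = (-11, -14),  |v_rel|² = 317
v_rel×d = (-11)·(15) − (-14)·(-3) = -207
since m = R²·317 − (-207)²:  R² = (42849 + 10724) / 317 = 169
R = √169 = 13  ⇒  r_B = 13 − 8 = 5

rB=5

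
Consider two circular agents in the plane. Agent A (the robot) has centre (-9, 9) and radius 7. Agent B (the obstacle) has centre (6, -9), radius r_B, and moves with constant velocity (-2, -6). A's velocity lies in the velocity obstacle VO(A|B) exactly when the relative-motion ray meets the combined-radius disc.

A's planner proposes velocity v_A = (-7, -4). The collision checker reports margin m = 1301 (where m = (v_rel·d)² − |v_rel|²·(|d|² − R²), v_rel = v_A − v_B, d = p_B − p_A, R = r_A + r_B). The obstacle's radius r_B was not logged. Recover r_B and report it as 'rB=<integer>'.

m = 1301
d = (15, -18);  v_rel = (-5, 2),  |v_rel|² = 29
v_rel×d = (-5)·(-18) − (2)·(15) = 60
since m = R²·29 − 60²:  R² = (3600 + 1301) / 29 = 169
R = √169 = 13  ⇒  r_B = 13 − 7 = 6

rB=6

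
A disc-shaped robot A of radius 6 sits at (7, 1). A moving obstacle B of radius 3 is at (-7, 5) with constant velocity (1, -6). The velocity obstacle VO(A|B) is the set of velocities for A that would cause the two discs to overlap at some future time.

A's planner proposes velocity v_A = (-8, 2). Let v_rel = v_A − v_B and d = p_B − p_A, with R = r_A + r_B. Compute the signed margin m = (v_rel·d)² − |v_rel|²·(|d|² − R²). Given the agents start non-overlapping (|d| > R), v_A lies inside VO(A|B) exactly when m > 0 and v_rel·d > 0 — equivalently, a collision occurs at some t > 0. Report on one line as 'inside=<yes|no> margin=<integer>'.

d = (-14, 4),  |d|² = 212;  R = 6+3 = 9,  c = 212−9² = 131
v_rel = (-9, 8),  |v_rel|² = 145;  v_rel·d = (-9)·(-14) + (8)·(4) = 158
145·t² − 316·t + 131 = 0  ⇒  m = 158² − 145·131 = 5969
m = 5969 > 0,  v_rel·d = 158 > 0  ⇒  inside

inside=yes margin=5969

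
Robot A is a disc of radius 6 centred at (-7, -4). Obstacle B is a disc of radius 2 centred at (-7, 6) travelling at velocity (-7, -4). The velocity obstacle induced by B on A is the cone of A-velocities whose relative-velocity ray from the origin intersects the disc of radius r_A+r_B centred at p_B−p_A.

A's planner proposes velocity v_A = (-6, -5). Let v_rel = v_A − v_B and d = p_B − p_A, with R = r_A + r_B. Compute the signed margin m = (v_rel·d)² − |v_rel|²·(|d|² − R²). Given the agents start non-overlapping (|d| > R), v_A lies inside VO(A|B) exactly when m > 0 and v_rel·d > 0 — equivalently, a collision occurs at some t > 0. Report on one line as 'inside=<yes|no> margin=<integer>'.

d = (0, 10),  |d|² = 100;  R = 6+2 = 8,  c = 100−8² = 36
v_rel = (1, -1),  |v_rel|² = 2;  v_rel·d = (1)·(0) + (-1)·(10) = -10
2·t² + 20·t + 36 = 0  ⇒  m = (-10)² − 2·36 = 28
m = 28 > 0,  v_rel·d = -10 < 0  ⇒  outside

inside=no margin=28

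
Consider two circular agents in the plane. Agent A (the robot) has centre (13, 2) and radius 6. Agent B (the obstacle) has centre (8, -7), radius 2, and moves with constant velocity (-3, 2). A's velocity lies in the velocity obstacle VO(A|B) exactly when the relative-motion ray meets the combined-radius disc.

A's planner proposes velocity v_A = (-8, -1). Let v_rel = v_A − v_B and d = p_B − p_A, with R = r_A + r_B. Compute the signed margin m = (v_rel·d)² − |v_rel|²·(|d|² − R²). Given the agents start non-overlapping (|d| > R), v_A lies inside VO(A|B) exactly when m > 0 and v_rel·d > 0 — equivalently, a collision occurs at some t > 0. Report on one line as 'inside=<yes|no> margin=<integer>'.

d = (-5, -9),  |d|² = 106;  R = 6+2 = 8,  c = 106−8² = 42
v_rel = (-5, -3),  |v_rel|² = 34;  v_rel·d = (-5)·(-5) + (-3)·(-9) = 52
34·t² − 104·t + 42 = 0  ⇒  m = 52² − 34·42 = 1276
m = 1276 > 0,  v_rel·d = 52 > 0  ⇒  inside

inside=yes margin=1276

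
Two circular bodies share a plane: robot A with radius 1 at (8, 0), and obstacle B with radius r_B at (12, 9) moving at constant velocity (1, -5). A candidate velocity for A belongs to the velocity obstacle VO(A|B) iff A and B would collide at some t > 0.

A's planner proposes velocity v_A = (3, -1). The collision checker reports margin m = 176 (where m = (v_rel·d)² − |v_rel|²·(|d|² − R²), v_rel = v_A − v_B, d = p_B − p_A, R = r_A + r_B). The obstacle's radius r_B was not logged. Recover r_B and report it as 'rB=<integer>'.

m = 176
d = (4, 9);  v_rel = (2, 4),  |v_rel|² = 20
v_rel×d = (2)·(9) − (4)·(4) = 2
since m = R²·20 − 2²:  R² = (4 + 176) / 20 = 9
R = √9 = 3  ⇒  r_B = 3 − 1 = 2

rB=2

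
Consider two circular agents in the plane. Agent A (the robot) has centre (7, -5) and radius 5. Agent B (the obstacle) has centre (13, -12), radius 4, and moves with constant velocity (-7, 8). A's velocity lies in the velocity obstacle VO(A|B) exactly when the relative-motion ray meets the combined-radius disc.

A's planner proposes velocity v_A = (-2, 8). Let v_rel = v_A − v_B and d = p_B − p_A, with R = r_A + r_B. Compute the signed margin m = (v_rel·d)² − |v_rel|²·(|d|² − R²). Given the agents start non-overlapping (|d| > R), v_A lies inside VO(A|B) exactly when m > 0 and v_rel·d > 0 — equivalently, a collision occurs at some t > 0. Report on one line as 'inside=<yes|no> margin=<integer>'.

d = (6, -7),  |d|² = 85;  R = 5+4 = 9,  c = 85−9² = 4
v_rel = (5, 0),  |v_rel|² = 25;  v_rel·d = (5)·(6) + (0)·(-7) = 30
25·t² − 60·t + 4 = 0  ⇒  m = 30² − 25·4 = 800
m = 800 > 0,  v_rel·d = 30 > 0  ⇒  inside

inside=yes margin=800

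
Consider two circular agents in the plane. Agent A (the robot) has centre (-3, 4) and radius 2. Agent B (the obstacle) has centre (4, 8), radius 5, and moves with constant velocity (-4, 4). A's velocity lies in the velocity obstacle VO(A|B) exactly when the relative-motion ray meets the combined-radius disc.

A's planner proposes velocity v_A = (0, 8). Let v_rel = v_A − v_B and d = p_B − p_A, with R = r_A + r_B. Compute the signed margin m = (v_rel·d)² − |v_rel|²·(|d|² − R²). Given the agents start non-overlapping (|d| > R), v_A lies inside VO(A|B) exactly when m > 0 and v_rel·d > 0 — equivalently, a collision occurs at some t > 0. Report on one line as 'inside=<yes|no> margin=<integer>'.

d = (7, 4),  |d|² = 65;  R = 2+5 = 7,  c = 65−7² = 16
v_rel = (4, 4),  |v_rel|² = 32;  v_rel·d = (4)·(7) + (4)·(4) = 44
32·t² − 88·t + 16 = 0  ⇒  m = 44² − 32·16 = 1424
m = 1424 > 0,  v_rel·d = 44 > 0  ⇒  inside

inside=yes margin=1424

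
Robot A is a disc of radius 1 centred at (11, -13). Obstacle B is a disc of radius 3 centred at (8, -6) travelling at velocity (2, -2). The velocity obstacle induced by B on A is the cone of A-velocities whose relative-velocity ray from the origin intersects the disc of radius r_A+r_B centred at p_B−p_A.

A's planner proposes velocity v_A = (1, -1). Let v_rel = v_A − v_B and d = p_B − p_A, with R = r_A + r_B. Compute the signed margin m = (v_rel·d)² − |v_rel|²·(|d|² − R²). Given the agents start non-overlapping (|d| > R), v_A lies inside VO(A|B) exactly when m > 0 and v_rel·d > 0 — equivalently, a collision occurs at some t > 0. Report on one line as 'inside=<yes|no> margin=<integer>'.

d = (-3, 7),  |d|² = 58;  R = 1+3 = 4,  c = 58−4² = 42
v_rel = (-1, 1),  |v_rel|² = 2;  v_rel·d = (-1)·(-3) + (1)·(7) = 10
2·t² − 20·t + 42 = 0  ⇒  m = 10² − 2·42 = 16
m = 16 > 0,  v_rel·d = 10 > 0  ⇒  inside

inside=yes margin=16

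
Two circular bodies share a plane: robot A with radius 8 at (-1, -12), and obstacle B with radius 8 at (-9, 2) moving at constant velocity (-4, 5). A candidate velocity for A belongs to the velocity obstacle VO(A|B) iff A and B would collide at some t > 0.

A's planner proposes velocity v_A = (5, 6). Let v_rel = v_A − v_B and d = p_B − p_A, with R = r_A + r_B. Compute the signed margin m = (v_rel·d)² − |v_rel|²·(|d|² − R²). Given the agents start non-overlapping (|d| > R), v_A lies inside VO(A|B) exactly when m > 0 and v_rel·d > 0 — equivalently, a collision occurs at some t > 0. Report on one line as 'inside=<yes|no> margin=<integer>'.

d = (-8, 14),  |d|² = 260;  R = 8+8 = 16,  c = 260−16² = 4
v_rel = (9, 1),  |v_rel|² = 82;  v_rel·d = (9)·(-8) + (1)·(14) = -58
82·t² + 116·t + 4 = 0  ⇒  m = (-58)² − 82·4 = 3036
m = 3036 > 0,  v_rel·d = -58 < 0  ⇒  outside

inside=no margin=3036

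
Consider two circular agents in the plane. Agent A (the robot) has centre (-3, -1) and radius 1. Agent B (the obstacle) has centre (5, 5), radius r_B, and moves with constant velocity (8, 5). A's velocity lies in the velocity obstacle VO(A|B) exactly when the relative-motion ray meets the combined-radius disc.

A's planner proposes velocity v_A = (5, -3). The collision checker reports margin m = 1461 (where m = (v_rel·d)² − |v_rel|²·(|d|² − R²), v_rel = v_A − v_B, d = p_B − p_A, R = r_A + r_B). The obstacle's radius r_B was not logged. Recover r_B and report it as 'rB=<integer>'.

m = 1461
d = (8, 6);  v_rel = (-3, -8),  |v_rel|² = 73
v_rel×d = (-3)·(6) − (-8)·(8) = 46
since m = R²·73 − 46²:  R² = (2116 + 1461) / 73 = 49
R = √49 = 7  ⇒  r_B = 7 − 1 = 6

rB=6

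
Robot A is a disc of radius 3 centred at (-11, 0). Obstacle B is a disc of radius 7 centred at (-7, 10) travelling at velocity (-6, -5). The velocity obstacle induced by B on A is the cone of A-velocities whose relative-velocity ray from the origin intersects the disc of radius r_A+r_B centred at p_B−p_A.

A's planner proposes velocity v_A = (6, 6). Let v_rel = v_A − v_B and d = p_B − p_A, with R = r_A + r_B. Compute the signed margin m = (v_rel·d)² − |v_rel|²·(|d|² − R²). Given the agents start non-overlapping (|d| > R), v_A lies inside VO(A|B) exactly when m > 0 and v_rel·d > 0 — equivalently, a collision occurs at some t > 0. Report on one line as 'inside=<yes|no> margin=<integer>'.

d = (4, 10),  |d|² = 116;  R = 3+7 = 10,  c = 116−10² = 16
v_rel = (12, 11),  |v_rel|² = 265;  v_rel·d = (12)·(4) + (11)·(10) = 158
265·t² − 316·t + 16 = 0  ⇒  m = 158² − 265·16 = 20724
m = 20724 > 0,  v_rel·d = 158 > 0  ⇒  inside

inside=yes margin=20724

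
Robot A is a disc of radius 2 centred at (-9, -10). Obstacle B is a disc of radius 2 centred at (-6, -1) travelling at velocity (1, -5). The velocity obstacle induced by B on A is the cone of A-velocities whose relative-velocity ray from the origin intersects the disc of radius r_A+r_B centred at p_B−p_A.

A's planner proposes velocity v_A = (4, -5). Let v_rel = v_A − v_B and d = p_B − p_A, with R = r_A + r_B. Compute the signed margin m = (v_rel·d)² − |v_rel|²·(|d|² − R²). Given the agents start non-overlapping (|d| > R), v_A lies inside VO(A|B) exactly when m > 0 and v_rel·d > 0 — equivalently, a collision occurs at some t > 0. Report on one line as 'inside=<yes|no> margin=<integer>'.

d = (3, 9),  |d|² = 90;  R = 2+2 = 4,  c = 90−4² = 74
v_rel = (3, 0),  |v_rel|² = 9;  v_rel·d = (3)·(3) + (0)·(9) = 9
9·t² − 18·t + 74 = 0  ⇒  m = 9² − 9·74 = -585
m = -585 < 0,  v_rel·d = 9 > 0  ⇒  outside

inside=no margin=-585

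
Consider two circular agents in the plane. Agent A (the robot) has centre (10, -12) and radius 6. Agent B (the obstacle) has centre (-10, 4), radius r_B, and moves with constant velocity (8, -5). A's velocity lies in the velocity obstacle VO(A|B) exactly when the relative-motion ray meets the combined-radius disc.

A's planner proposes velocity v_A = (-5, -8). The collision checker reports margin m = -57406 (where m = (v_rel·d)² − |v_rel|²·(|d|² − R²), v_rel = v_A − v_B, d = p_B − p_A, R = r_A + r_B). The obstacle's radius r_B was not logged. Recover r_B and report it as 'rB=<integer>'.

m = -57406
d = (-20, 16);  v_rel = (-13, -3),  |v_rel|² = 178
v_rel×d = (-13)·(16) − (-3)·(-20) = -268
since m = R²·178 − (-268)²:  R² = (71824 + -57406) / 178 = 81
R = √81 = 9  ⇒  r_B = 9 − 6 = 3

rB=3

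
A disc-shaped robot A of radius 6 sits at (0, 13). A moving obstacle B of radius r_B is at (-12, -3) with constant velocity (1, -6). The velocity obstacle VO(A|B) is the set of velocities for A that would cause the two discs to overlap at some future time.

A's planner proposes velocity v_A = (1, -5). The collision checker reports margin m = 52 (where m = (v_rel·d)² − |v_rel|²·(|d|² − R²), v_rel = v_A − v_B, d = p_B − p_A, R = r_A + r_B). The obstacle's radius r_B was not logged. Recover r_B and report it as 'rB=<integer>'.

m = 52
d = (-12, -16);  v_rel = (0, 1),  |v_rel|² = 1
v_rel×d = (0)·(-16) − (1)·(-12) = 12
since m = R²·1 − 12²:  R² = (144 + 52) / 1 = 196
R = √196 = 14  ⇒  r_B = 14 − 6 = 8

rB=8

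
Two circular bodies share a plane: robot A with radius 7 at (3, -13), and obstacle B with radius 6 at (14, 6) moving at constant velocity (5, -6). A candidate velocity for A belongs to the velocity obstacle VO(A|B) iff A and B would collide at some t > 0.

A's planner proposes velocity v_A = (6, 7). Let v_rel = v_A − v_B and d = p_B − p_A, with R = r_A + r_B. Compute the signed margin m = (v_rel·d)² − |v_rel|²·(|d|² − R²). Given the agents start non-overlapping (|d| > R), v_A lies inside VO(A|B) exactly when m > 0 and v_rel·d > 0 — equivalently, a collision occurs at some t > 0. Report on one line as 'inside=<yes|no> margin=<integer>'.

d = (11, 19),  |d|² = 482;  R = 7+6 = 13,  c = 482−13² = 313
v_rel = (1, 13),  |v_rel|² = 170;  v_rel·d = (1)·(11) + (13)·(19) = 258
170·t² − 516·t + 313 = 0  ⇒  m = 258² − 170·313 = 13354
m = 13354 > 0,  v_rel·d = 258 > 0  ⇒  inside

inside=yes margin=13354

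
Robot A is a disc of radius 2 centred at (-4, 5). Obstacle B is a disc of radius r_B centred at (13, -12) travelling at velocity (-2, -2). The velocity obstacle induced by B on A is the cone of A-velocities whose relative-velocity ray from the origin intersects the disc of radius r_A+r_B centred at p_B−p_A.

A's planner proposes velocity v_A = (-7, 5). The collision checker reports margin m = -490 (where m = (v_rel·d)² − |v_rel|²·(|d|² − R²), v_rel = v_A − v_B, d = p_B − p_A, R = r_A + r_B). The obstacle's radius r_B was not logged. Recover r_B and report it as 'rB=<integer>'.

m = -490
d = (17, -17);  v_rel = (-5, 7),  |v_rel|² = 74
v_rel×d = (-5)·(-17) − (7)·(17) = -34
since m = R²·74 − (-34)²:  R² = (1156 + -490) / 74 = 9
R = √9 = 3  ⇒  r_B = 3 − 2 = 1

rB=1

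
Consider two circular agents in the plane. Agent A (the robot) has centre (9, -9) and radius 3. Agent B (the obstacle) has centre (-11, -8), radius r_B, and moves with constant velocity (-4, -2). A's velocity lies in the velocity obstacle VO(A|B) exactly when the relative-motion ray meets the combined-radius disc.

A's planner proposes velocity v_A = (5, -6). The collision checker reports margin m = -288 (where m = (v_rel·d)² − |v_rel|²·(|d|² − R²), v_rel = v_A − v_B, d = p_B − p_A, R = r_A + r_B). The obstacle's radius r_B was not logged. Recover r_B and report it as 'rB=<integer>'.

m = -288
d = (-20, 1);  v_rel = (9, -4),  |v_rel|² = 97
v_rel×d = (9)·(1) − (-4)·(-20) = -71
since m = R²·97 − (-71)²:  R² = (5041 + -288) / 97 = 49
R = √49 = 7  ⇒  r_B = 7 − 3 = 4

rB=4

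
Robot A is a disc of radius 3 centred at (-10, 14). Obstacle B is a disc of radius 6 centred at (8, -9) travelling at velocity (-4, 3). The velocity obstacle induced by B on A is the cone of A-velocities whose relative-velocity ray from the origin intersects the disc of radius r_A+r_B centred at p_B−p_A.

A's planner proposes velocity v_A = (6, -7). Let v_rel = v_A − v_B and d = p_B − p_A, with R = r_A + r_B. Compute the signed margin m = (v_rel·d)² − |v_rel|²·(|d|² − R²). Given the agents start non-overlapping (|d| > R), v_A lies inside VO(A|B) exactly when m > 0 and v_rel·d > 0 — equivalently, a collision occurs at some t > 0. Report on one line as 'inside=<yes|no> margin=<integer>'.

d = (18, -23),  |d|² = 853;  R = 3+6 = 9,  c = 853−9² = 772
v_rel = (10, -10),  |v_rel|² = 200;  v_rel·d = (10)·(18) + (-10)·(-23) = 410
200·t² − 820·t + 772 = 0  ⇒  m = 410² − 200·772 = 13700
m = 13700 > 0,  v_rel·d = 410 > 0  ⇒  inside

inside=yes margin=13700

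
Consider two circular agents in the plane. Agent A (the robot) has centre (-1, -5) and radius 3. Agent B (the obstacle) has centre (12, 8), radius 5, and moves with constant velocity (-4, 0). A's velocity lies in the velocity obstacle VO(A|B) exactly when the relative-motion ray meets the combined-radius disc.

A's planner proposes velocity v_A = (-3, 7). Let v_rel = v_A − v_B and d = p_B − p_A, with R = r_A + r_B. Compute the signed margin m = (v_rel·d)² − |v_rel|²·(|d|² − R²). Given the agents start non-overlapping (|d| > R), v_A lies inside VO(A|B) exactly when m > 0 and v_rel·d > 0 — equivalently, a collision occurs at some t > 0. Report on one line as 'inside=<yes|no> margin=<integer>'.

d = (13, 13),  |d|² = 338;  R = 3+5 = 8,  c = 338−8² = 274
v_rel = (1, 7),  |v_rel|² = 50;  v_rel·d = (1)·(13) + (7)·(13) = 104
50·t² − 208·t + 274 = 0  ⇒  m = 104² − 50·274 = -2884
m = -2884 < 0,  v_rel·d = 104 > 0  ⇒  outside

inside=no margin=-2884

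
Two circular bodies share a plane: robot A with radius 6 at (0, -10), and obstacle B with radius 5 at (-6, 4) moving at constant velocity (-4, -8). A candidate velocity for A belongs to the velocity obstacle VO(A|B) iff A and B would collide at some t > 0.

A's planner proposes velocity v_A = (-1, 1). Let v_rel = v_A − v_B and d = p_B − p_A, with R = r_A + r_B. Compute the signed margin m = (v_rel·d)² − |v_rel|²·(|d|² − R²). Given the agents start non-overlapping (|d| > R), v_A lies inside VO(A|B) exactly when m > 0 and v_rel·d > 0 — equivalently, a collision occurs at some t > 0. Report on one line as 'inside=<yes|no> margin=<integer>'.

d = (-6, 14),  |d|² = 232;  R = 6+5 = 11,  c = 232−11² = 111
v_rel = (3, 9),  |v_rel|² = 90;  v_rel·d = (3)·(-6) + (9)·(14) = 108
90·t² − 216·t + 111 = 0  ⇒  m = 108² − 90·111 = 1674
m = 1674 > 0,  v_rel·d = 108 > 0  ⇒  inside

inside=yes margin=1674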